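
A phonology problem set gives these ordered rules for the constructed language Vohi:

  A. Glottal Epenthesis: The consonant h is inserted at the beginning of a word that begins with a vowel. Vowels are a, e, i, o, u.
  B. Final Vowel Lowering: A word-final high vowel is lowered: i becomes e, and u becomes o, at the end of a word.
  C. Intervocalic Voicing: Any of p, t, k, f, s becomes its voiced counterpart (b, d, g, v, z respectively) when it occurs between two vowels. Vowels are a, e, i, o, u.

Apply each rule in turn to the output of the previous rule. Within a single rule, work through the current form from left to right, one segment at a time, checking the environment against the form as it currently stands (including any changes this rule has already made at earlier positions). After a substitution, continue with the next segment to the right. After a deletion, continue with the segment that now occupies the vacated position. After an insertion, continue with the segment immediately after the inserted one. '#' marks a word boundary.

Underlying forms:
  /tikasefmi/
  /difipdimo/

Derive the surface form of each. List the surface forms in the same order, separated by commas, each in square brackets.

/tikasefmi/:
  A Glottal Epenthesis: no change — [tikasefmi]
  B Final Vowel Lowering: [tikasefmi] → [tikasefme]
  C Intervocalic Voicing: [tikasefme] → [tigazefme]
/difipdimo/:
  A Glottal Epenthesis: no change — [difipdimo]
  B Final Vowel Lowering: no change — [difipdimo]
  C Intervocalic Voicing: [difipdimo] → [divipdimo]

[tigazefme], [divipdimo]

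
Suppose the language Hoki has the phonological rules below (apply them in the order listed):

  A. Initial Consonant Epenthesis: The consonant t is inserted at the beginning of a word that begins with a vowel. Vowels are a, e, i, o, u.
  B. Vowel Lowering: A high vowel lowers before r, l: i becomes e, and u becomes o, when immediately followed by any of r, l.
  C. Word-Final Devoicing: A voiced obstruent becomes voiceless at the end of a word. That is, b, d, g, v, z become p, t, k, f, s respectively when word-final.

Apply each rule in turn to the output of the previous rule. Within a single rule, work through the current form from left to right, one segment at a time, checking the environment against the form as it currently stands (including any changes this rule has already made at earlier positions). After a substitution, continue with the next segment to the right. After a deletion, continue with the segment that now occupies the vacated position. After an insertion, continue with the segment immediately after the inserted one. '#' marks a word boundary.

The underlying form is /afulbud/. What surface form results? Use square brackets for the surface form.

[tafolbut]

A Initial Consonant Epenthesis: [afulbud] → [tafulbud]
B Vowel Lowering: [tafulbud] → [tafolbud]
C Word-Final Devoicing: [tafolbud] → [tafolbut]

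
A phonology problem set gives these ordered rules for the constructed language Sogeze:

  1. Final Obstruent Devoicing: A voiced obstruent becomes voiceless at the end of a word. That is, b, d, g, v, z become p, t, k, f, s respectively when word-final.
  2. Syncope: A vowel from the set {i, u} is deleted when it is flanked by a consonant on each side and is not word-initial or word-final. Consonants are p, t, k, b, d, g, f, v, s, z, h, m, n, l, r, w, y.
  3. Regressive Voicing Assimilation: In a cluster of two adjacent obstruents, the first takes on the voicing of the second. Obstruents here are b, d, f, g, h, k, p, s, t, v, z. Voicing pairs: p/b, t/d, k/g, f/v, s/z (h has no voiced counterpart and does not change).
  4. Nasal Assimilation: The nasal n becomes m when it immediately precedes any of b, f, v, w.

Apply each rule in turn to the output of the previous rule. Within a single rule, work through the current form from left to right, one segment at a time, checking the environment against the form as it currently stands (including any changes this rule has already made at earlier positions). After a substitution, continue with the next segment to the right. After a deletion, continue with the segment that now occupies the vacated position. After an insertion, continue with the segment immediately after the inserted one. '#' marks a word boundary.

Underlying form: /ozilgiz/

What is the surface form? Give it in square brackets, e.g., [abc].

1 Final Obstruent Devoicing: [ozilgiz] → [ozilgis]
2 Syncope: [ozilgis] → [ozlgs]
3 Regressive Voicing Assimilation: [ozlgs] → [ozlks]
4 Nasal Assimilation: no change — [ozlks]

[ozlks]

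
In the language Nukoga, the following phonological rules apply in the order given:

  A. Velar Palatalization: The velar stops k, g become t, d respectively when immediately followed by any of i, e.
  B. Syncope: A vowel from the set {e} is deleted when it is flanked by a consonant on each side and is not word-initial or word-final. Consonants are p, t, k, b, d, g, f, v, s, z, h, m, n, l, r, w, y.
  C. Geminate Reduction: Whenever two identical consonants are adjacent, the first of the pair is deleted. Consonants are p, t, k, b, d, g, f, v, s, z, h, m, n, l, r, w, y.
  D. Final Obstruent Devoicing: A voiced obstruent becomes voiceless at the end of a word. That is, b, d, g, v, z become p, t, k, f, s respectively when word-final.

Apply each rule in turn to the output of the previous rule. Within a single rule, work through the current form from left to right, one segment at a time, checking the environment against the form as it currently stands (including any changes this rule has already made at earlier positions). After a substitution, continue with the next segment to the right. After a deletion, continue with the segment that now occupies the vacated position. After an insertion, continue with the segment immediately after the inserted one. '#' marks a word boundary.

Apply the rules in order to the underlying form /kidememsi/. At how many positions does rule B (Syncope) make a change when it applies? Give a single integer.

2

A Velar Palatalization: [kidememsi] → [tidememsi]
B Syncope: [tidememsi] → [tidmmsi]
C Geminate Reduction: [tidmmsi] → [tidmsi]
D Final Obstruent Devoicing: no change — [tidmsi]
Rule B changed 2 position(s).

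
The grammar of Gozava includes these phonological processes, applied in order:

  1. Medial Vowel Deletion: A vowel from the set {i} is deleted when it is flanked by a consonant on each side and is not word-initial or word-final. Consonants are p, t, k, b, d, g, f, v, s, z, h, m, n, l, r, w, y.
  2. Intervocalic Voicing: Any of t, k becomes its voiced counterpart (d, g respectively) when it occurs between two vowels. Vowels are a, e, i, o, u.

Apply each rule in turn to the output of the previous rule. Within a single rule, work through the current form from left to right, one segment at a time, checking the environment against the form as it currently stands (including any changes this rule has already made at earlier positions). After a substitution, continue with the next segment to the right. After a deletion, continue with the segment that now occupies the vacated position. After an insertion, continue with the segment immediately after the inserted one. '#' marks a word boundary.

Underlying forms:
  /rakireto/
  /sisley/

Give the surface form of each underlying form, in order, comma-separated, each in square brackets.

[rakredo], [ssley]

/rakireto/:
  1 Medial Vowel Deletion: [rakireto] → [rakreto]
  2 Intervocalic Voicing: [rakreto] → [rakredo]
/sisley/:
  1 Medial Vowel Deletion: [sisley] → [ssley]
  2 Intervocalic Voicing: no change — [ssley]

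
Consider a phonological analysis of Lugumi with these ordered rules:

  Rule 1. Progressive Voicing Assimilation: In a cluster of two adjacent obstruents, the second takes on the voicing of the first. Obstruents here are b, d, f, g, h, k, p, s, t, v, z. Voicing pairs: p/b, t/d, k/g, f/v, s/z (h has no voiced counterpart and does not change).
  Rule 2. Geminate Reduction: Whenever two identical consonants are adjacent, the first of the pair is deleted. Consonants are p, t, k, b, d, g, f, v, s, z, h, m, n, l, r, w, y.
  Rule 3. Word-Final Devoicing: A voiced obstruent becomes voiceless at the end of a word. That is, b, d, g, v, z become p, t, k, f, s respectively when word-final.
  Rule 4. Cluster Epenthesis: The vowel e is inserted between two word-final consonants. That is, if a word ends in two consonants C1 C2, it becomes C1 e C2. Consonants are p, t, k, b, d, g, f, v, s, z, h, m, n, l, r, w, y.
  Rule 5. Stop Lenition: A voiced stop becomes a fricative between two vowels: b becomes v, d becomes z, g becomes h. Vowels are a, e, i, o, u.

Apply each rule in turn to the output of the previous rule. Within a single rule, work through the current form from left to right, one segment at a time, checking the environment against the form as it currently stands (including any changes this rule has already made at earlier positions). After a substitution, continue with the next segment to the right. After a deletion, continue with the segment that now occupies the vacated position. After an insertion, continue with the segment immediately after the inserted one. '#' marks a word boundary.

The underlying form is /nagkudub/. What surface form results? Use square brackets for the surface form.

Rule 1 Progressive Voicing Assimilation: [nagkudub] → [naggudub]
Rule 2 Geminate Reduction: [naggudub] → [nagudub]
Rule 3 Word-Final Devoicing: [nagudub] → [nagudup]
Rule 4 Cluster Epenthesis: no change — [nagudup]
Rule 5 Stop Lenition: [nagudup] → [nahuzup]

[nahuzup]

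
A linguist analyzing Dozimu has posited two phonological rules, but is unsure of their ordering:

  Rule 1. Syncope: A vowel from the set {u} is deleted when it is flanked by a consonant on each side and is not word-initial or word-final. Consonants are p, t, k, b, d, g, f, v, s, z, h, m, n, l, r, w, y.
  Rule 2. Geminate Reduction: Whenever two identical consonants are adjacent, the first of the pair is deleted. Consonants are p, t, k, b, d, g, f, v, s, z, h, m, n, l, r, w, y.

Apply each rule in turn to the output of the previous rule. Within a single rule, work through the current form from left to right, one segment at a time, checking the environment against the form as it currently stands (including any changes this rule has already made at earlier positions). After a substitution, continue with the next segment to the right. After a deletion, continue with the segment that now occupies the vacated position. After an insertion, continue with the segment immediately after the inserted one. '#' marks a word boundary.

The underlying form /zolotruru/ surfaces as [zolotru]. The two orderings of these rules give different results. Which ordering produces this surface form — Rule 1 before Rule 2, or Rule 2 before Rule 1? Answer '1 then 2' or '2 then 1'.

Order 1 then 2:
  1 Syncope: [zolotruru] → [zolotrru]
  2 Geminate Reduction: [zolotrru] → [zolotru]
  result: [zolotru]
Order 2 then 1:
  2 Geminate Reduction: no change — [zolotruru]
  1 Syncope: [zolotruru] → [zolotrru]
  result: [zolotrru]

1 then 2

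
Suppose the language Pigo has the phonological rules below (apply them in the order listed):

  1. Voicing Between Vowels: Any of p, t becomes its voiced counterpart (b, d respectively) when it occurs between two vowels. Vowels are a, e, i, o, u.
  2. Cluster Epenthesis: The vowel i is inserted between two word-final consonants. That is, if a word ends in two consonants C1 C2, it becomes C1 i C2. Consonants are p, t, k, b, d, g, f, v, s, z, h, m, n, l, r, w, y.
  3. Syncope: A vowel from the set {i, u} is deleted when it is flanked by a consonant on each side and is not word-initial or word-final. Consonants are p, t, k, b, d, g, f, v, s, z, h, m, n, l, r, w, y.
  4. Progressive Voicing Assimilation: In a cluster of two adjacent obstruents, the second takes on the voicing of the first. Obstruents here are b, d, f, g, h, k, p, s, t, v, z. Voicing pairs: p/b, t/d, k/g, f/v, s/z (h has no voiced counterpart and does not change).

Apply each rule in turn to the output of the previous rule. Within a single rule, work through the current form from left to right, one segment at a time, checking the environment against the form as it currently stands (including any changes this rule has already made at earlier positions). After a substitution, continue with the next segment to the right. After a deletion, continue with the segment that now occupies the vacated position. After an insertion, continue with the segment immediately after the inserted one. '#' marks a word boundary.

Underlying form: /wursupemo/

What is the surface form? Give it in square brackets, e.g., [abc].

[wrspemo]

1 Voicing Between Vowels: [wursupemo] → [wursubemo]
2 Cluster Epenthesis: no change — [wursubemo]
3 Syncope: [wursubemo] → [wrsbemo]
4 Progressive Voicing Assimilation: [wrsbemo] → [wrspemo]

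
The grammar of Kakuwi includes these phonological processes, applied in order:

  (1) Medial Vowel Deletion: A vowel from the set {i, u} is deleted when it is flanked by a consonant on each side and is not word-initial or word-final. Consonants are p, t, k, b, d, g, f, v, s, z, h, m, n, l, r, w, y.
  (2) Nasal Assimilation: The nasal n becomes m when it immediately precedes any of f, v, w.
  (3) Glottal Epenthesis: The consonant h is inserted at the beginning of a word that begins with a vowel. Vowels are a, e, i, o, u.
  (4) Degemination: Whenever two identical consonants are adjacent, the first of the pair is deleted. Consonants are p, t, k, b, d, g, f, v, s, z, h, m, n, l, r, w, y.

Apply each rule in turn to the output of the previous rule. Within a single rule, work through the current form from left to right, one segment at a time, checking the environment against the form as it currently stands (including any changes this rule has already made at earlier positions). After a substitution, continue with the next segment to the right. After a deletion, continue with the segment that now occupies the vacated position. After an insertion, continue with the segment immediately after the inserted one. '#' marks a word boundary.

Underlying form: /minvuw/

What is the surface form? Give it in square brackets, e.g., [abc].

[mvw]

(1) Medial Vowel Deletion: [minvuw] → [mnvw]
(2) Nasal Assimilation: [mnvw] → [mmvw]
(3) Glottal Epenthesis: no change — [mmvw]
(4) Degemination: [mmvw] → [mvw]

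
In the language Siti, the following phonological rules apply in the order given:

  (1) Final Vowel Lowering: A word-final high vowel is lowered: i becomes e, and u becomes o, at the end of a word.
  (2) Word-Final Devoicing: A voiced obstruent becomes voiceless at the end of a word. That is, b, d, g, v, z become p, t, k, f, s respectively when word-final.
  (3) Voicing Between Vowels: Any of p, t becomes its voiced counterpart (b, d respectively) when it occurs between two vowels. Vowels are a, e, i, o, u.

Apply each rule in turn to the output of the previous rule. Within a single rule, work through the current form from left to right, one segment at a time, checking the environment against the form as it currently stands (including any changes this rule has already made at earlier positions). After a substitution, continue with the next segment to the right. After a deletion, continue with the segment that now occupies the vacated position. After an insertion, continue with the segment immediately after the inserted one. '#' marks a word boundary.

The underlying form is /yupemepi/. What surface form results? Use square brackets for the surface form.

[yubemebe]

(1) Final Vowel Lowering: [yupemepi] → [yupemepe]
(2) Word-Final Devoicing: no change — [yupemepe]
(3) Voicing Between Vowels: [yupemepe] → [yubemebe]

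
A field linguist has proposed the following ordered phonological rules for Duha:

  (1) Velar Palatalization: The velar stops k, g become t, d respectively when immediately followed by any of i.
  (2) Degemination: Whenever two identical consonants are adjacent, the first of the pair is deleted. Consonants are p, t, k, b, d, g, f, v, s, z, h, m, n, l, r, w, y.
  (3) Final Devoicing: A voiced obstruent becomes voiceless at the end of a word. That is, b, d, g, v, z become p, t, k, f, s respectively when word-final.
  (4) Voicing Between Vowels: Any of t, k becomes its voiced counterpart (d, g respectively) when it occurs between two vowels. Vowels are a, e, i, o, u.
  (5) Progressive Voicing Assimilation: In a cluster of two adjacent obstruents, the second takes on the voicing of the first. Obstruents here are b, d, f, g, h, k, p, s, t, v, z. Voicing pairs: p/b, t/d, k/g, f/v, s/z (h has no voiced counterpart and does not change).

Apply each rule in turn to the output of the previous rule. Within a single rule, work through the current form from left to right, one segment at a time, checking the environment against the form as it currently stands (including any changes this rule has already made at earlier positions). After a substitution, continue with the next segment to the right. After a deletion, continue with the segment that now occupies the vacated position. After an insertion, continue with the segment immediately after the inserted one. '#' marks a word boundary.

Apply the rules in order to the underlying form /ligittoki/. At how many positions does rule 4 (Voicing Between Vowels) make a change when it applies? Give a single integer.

(1) Velar Palatalization: [ligittoki] → [lidittoti]
(2) Degemination: [lidittoti] → [liditoti]
(3) Final Devoicing: no change — [liditoti]
(4) Voicing Between Vowels: [liditoti] → [lididodi]
(5) Progressive Voicing Assimilation: no change — [lididodi]
Rule 4 changed 2 position(s).

2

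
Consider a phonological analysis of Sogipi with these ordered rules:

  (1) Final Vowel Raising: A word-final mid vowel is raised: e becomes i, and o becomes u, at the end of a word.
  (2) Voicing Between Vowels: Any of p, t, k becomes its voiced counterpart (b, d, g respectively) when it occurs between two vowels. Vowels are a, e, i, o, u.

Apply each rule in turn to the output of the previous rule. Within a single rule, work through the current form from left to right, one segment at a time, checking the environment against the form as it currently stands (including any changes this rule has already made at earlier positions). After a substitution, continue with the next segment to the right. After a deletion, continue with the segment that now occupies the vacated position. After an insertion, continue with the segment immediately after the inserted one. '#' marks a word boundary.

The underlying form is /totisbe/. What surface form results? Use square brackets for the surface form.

(1) Final Vowel Raising: [totisbe] → [totisbi]
(2) Voicing Between Vowels: [totisbi] → [todisbi]

[todisbi]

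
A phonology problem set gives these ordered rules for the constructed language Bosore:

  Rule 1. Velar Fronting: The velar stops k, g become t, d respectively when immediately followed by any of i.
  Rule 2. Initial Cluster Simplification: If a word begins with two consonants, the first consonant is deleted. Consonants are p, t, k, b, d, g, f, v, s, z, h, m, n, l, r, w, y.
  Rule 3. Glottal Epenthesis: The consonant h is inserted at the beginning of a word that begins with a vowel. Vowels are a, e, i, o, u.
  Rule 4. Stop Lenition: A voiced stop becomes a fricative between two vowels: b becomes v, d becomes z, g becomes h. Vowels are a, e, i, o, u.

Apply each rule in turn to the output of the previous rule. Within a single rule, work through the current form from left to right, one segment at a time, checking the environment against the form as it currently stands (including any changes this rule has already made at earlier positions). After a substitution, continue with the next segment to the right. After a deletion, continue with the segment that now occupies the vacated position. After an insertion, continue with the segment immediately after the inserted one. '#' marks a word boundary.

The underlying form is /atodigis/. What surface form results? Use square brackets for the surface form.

[hatozizis]

Rule 1 Velar Fronting: [atodigis] → [atodidis]
Rule 2 Initial Cluster Simplification: no change — [atodidis]
Rule 3 Glottal Epenthesis: [atodidis] → [hatodidis]
Rule 4 Stop Lenition: [hatodidis] → [hatozizis]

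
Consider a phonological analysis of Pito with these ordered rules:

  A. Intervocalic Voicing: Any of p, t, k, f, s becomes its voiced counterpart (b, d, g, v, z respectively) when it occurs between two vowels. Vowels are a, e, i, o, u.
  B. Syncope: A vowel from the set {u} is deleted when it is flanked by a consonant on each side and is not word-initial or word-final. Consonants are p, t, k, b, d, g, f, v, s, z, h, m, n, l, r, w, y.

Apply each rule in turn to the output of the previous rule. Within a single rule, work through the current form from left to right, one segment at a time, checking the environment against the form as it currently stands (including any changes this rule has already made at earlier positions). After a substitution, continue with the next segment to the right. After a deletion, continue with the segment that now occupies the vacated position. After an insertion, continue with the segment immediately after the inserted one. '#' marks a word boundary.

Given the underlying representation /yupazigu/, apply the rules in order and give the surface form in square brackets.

[ybazigu]

A Intervocalic Voicing: [yupazigu] → [yubazigu]
B Syncope: [yubazigu] → [ybazigu]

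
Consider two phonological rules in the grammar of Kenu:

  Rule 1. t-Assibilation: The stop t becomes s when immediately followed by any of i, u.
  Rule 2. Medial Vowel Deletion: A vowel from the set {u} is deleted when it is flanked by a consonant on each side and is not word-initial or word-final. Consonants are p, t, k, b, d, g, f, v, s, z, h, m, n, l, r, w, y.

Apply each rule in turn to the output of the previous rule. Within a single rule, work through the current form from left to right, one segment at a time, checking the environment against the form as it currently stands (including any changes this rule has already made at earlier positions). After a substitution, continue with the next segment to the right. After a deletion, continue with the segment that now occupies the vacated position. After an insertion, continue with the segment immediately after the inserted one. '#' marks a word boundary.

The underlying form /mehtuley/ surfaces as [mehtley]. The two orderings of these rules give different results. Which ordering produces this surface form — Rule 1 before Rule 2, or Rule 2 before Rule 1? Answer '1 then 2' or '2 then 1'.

2 then 1

Order 1 then 2:
  1 t-Assibilation: [mehtuley] → [mehsuley]
  2 Medial Vowel Deletion: [mehsuley] → [mehsley]
  result: [mehsley]
Order 2 then 1:
  2 Medial Vowel Deletion: [mehtuley] → [mehtley]
  1 t-Assibilation: no change — [mehtley]
  result: [mehtley]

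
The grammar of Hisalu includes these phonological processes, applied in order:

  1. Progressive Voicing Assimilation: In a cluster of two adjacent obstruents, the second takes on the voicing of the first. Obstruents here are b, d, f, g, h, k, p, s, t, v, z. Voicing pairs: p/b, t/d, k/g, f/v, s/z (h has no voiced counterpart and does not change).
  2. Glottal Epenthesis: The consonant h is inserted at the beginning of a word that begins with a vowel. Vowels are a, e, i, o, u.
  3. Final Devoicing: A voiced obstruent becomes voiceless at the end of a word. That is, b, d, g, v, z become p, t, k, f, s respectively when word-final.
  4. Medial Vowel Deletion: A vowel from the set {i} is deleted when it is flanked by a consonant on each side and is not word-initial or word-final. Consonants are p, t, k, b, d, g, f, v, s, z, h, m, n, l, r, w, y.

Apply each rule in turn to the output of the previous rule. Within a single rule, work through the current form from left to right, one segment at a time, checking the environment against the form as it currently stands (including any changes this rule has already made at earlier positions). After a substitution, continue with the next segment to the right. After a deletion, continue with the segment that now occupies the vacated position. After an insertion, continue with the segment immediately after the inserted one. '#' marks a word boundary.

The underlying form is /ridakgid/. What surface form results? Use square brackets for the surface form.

[rdakkt]

1 Progressive Voicing Assimilation: [ridakgid] → [ridakkid]
2 Glottal Epenthesis: no change — [ridakkid]
3 Final Devoicing: [ridakkid] → [ridakkit]
4 Medial Vowel Deletion: [ridakkit] → [rdakkt]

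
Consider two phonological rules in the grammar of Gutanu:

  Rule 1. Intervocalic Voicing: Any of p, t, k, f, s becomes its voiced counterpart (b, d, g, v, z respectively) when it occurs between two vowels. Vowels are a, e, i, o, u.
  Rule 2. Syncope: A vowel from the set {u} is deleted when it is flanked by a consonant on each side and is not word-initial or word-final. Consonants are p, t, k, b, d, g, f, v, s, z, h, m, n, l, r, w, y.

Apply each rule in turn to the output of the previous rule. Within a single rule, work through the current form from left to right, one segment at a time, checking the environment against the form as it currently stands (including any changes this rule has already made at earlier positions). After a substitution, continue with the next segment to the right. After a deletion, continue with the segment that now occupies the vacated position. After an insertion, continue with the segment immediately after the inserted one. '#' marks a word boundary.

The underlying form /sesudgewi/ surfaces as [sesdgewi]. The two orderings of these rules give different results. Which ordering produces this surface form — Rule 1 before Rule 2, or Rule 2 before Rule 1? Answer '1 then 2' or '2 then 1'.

Order 1 then 2:
  1 Intervocalic Voicing: [sesudgewi] → [sezudgewi]
  2 Syncope: [sezudgewi] → [sezdgewi]
  result: [sezdgewi]
Order 2 then 1:
  2 Syncope: [sesudgewi] → [sesdgewi]
  1 Intervocalic Voicing: no change — [sesdgewi]
  result: [sesdgewi]

2 then 1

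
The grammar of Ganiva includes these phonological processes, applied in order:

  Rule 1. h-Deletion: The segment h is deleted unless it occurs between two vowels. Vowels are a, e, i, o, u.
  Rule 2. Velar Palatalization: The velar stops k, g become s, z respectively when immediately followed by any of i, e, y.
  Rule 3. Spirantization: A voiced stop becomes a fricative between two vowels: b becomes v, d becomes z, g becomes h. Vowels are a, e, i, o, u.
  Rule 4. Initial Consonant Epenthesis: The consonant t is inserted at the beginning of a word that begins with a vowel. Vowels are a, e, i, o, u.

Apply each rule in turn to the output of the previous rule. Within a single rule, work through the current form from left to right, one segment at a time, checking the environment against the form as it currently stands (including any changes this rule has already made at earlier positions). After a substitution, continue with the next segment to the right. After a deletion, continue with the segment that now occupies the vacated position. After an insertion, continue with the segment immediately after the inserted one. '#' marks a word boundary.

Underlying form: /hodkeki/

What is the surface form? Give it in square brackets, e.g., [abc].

Rule 1 h-Deletion: [hodkeki] → [odkeki]
Rule 2 Velar Palatalization: [odkeki] → [odsesi]
Rule 3 Spirantization: no change — [odsesi]
Rule 4 Initial Consonant Epenthesis: [odsesi] → [todsesi]

[todsesi]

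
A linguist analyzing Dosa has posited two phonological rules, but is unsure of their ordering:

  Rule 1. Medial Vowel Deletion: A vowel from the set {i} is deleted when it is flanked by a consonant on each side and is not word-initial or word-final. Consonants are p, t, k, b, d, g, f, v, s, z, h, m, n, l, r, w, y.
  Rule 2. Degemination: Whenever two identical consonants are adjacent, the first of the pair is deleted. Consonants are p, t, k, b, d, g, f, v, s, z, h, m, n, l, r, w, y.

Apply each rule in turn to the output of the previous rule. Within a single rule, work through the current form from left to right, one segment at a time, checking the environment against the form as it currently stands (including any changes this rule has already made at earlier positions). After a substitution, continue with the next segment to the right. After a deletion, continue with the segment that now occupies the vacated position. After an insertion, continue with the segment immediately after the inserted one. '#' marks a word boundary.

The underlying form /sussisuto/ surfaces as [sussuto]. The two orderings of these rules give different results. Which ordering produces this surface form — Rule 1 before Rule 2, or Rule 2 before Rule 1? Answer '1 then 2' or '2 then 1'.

Order 1 then 2:
  1 Medial Vowel Deletion: [sussisuto] → [susssuto]
  2 Degemination: [susssuto] → [susuto]
  result: [susuto]
Order 2 then 1:
  2 Degemination: [sussisuto] → [susisuto]
  1 Medial Vowel Deletion: [susisuto] → [sussuto]
  result: [sussuto]

2 then 1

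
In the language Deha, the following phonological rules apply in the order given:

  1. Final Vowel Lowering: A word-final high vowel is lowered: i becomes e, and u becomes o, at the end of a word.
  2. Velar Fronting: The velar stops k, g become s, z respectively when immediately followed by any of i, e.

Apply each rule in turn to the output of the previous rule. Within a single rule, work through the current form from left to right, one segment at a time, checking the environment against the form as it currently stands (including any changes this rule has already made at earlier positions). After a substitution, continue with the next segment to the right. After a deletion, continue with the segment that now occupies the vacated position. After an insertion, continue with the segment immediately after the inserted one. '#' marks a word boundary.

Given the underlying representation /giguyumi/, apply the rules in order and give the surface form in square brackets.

[ziguyume]

1 Final Vowel Lowering: [giguyumi] → [giguyume]
2 Velar Fronting: [giguyume] → [ziguyume]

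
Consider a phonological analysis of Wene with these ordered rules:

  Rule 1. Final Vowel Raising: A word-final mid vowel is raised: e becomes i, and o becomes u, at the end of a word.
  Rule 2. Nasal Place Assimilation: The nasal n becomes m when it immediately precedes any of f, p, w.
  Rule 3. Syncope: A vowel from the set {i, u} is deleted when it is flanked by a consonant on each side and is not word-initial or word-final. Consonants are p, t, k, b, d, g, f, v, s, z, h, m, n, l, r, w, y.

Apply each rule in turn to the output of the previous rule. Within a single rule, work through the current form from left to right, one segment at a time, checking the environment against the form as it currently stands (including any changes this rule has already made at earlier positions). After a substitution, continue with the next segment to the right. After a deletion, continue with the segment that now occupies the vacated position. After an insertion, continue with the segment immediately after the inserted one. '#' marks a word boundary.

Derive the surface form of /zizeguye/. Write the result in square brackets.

[zzegyi]

Rule 1 Final Vowel Raising: [zizeguye] → [zizeguyi]
Rule 2 Nasal Place Assimilation: no change — [zizeguyi]
Rule 3 Syncope: [zizeguyi] → [zzegyi]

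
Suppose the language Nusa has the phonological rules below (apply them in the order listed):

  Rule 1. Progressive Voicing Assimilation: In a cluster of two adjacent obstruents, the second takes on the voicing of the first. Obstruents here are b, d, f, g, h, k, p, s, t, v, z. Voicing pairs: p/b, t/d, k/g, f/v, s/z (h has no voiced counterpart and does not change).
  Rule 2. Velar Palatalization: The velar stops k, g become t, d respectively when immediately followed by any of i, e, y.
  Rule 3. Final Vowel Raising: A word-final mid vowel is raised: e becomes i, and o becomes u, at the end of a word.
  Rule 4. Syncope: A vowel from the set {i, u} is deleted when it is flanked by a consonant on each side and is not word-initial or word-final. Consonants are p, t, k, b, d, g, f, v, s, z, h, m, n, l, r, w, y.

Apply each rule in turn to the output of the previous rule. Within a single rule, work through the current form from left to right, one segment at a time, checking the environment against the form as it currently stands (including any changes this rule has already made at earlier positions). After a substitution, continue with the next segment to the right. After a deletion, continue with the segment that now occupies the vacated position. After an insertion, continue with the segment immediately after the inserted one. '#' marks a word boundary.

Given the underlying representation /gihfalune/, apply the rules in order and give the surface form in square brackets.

[dhfalni]

Rule 1 Progressive Voicing Assimilation: no change — [gihfalune]
Rule 2 Velar Palatalization: [gihfalune] → [dihfalune]
Rule 3 Final Vowel Raising: [dihfalune] → [dihfaluni]
Rule 4 Syncope: [dihfaluni] → [dhfalni]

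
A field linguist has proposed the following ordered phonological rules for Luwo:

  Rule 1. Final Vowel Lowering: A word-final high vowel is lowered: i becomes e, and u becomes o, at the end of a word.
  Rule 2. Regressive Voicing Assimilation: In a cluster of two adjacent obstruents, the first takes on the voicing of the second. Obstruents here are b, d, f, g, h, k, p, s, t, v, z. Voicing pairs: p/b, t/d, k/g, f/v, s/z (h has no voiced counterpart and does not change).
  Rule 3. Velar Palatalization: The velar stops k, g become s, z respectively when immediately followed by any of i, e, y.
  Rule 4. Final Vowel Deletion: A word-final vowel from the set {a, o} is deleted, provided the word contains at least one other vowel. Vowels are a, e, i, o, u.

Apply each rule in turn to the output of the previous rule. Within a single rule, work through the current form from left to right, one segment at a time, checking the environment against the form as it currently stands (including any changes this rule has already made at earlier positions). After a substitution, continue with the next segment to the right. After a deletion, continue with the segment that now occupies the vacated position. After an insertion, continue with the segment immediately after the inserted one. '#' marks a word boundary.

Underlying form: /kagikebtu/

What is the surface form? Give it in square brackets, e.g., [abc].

[kazisept]

Rule 1 Final Vowel Lowering: [kagikebtu] → [kagikebto]
Rule 2 Regressive Voicing Assimilation: [kagikebto] → [kagikepto]
Rule 3 Velar Palatalization: [kagikepto] → [kazisepto]
Rule 4 Final Vowel Deletion: [kazisepto] → [kazisept]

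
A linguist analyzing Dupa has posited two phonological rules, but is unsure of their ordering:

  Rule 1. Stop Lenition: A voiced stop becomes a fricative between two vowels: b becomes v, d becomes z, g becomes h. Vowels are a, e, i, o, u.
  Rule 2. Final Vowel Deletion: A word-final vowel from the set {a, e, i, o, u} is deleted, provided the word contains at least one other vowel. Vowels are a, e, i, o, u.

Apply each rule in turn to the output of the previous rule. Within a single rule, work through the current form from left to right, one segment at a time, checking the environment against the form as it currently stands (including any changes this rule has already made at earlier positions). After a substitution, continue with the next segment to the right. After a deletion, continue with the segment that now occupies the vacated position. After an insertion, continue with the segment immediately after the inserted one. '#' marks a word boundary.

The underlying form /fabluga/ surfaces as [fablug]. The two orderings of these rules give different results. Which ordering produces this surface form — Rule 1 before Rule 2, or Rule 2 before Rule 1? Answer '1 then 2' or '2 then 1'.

Order 1 then 2:
  1 Stop Lenition: [fabluga] → [fabluha]
  2 Final Vowel Deletion: [fabluha] → [fabluh]
  result: [fabluh]
Order 2 then 1:
  2 Final Vowel Deletion: [fabluga] → [fablug]
  1 Stop Lenition: no change — [fablug]
  result: [fablug]

2 then 1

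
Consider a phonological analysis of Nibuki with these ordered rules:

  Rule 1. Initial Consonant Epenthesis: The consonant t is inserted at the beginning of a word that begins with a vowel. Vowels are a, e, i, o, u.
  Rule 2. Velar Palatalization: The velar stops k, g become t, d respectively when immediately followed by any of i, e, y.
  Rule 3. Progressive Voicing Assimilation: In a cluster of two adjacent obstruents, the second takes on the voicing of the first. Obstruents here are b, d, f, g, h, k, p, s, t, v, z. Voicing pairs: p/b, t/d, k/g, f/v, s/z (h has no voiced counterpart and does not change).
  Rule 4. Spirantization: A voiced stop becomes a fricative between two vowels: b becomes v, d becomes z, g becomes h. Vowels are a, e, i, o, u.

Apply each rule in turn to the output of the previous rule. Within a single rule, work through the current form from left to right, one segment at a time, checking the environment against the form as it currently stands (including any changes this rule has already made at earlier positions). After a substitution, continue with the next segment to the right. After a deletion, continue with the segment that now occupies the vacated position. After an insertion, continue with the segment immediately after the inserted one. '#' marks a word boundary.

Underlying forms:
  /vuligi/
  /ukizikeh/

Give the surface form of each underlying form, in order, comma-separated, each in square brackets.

/vuligi/:
  Rule 1 Initial Consonant Epenthesis: no change — [vuligi]
  Rule 2 Velar Palatalization: [vuligi] → [vulidi]
  Rule 3 Progressive Voicing Assimilation: no change — [vulidi]
  Rule 4 Spirantization: [vulidi] → [vulizi]
/ukizikeh/:
  Rule 1 Initial Consonant Epenthesis: [ukizikeh] → [tukizikeh]
  Rule 2 Velar Palatalization: [tukizikeh] → [tutiziteh]
  Rule 3 Progressive Voicing Assimilation: no change — [tutiziteh]
  Rule 4 Spirantization: no change — [tutiziteh]

[vulizi], [tutiziteh]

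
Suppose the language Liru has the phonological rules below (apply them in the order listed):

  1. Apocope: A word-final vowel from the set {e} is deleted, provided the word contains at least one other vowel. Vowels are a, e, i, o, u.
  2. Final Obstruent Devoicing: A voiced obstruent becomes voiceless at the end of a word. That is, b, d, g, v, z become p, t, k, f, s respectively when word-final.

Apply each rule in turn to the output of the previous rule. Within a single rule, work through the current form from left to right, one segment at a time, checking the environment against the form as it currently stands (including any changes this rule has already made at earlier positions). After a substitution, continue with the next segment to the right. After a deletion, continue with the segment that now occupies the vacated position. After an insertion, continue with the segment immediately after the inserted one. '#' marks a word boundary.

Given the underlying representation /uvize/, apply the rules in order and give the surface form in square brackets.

1 Apocope: [uvize] → [uviz]
2 Final Obstruent Devoicing: [uviz] → [uvis]

[uvis]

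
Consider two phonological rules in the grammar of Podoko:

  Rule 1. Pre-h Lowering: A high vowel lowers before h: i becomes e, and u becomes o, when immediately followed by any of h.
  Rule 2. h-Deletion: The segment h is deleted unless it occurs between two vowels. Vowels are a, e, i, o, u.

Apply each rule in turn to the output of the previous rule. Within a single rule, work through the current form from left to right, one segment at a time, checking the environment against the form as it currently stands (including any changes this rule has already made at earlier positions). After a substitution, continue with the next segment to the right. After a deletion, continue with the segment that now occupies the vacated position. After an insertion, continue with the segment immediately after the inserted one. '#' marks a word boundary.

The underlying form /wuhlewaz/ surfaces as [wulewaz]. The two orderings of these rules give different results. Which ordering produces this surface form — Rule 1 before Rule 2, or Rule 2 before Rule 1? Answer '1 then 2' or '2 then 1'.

2 then 1

Order 1 then 2:
  1 Pre-h Lowering: [wuhlewaz] → [wohlewaz]
  2 h-Deletion: [wohlewaz] → [wolewaz]
  result: [wolewaz]
Order 2 then 1:
  2 h-Deletion: [wuhlewaz] → [wulewaz]
  1 Pre-h Lowering: no change — [wulewaz]
  result: [wulewaz]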